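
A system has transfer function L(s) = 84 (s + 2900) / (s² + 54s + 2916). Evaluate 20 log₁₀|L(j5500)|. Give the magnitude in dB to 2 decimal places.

|j5500 + 2900| = √(5500² + 2900²) = 6218
|(j5500)² + 54(j5500) + 2916| = |-3.0247e+07 + j2.97e+05| = 3.025e+07
|L(j5500)| = 84 × 6218 / 3.025e+07 = 0.017267
20 log₁₀(0.017267) = -35.256 dB

-35.26 dB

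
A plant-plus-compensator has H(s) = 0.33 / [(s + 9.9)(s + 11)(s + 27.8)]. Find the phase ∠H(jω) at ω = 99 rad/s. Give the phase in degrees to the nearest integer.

∠(j99 + 9.9) = arctan(99/9.9) = 84.29°
∠(j99 + 11) = arctan(99/11) = 83.66°
∠(j99 + 27.8) = arctan(99/27.8) = 74.31°
∠H(j99) = − (84.29° + 83.66° + 74.31°) = -242.26°

-242°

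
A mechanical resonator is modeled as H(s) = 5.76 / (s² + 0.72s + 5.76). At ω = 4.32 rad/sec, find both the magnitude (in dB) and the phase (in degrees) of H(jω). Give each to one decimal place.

|H| = -7.3 dB, ∠H = -166.4°

|(j4.32)² + 0.72(j4.32) + 5.76| = |-12.902 + j3.1104| = 13.27
|H(j4.32)| = 5.76 / 13.27 = 0.434
20 log₁₀(0.434) = -7.25 dB
∠[(j4.32)² + 0.72(j4.32) + 5.76] = ∠[-12.902 + j3.1104] = 166.45°
∠H(j4.32) = −166.45° = -166.45°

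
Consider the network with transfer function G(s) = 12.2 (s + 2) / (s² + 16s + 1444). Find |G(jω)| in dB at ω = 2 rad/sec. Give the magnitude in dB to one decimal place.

-32.4 dB

|j2 + 2| = √(2² + 2²) = 2.828
|(j2)² + 16(j2) + 1444| = |1440 + j32| = 1440
|G(j2)| = 12.2 × 2.828 / 1440 = 0.023957
20 log₁₀(0.023957) = -32.41 dB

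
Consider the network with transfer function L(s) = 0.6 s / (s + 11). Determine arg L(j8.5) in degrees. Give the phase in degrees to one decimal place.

∠(j8.5) = 90.00°
∠(j8.5 + 11) = arctan(8.5/11) = 37.69°
∠L(j8.5) = 90.00° − 37.69° = 52.31°

52.3°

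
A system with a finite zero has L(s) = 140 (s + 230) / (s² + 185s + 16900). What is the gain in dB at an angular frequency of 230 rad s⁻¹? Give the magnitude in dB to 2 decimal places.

-1.76 dB

|j230 + 230| = √(230² + 230²) = 325.3
|(j230)² + 185(j230) + 16900| = |-36000 + j42550| = 5.574e+04
|L(j230)| = 140 × 325.3 / 5.574e+04 = 0.81702
20 log₁₀(0.81702) = -1.755 dB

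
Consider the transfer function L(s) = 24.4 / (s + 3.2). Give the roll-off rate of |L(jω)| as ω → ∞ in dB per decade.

-20 dB/decade

With 0 zeros and 1 pole, the high-frequency asymptotic slope is 20 × (0 − 1) = -20 dB/decade.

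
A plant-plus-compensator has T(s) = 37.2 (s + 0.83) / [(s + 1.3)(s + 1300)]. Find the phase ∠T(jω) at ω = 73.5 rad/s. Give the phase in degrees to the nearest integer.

∠(j73.5 + 0.83) = arctan(73.5/0.83) = 89.35°
∠(j73.5 + 1.3) = arctan(73.5/1.3) = 88.99°
∠(j73.5 + 1300) = arctan(73.5/1300) = 3.24°
∠T(j73.5) = 89.35° − (88.99° + 3.24°) = -2.87°

-3°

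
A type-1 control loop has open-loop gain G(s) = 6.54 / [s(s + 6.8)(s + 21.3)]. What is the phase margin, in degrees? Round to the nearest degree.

Gain crossover: |G(jω)| = 1 at ω ≈ 0.0452 rad s⁻¹.
∠G(j0.0452) = −90° − arctan(0.0452/6.8) − arctan(0.0452/21.3) ≈ -90.50°
PM = 180° + (-90.50°) = 89.50°

89°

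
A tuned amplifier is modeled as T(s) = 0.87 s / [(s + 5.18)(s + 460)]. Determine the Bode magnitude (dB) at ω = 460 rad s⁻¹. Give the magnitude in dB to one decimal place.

-57.5 dB

|j460| = 460
|j460 + 5.18| = √(460² + 5.18²) = 460
|j460 + 460| = √(460² + 460²) = 650.5
|T(j460)| = 0.87 × 460 / (460 × 650.5) = 0.0013373
20 log₁₀(0.0013373) = -57.48 dB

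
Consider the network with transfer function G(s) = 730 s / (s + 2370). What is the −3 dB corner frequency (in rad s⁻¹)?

2370 rad s⁻¹

For a single-pole high-pass, the −3 dB point is at the pole: ω = 2370 rad s⁻¹.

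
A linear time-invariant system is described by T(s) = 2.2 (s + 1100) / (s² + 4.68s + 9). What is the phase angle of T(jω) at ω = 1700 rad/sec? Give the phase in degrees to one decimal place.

∠(j1700 + 1100) = arctan(1700/1100) = 57.09°
∠[(j1700)² + 4.68(j1700) + 9] = ∠[-2.89e+06 + j7956] = 179.84°
∠T(j1700) = 57.09° − 179.84° = -122.75°

-122.7°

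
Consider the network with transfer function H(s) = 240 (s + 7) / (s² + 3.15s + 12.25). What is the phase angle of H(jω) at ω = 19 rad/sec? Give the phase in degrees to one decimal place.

∠(j19 + 7) = arctan(19/7) = 69.78°
∠[(j19)² + 3.15(j19) + 12.25] = ∠[-348.75 + j59.85] = 170.26°
∠H(j19) = 69.78° − 170.26° = -100.49°

-100.5°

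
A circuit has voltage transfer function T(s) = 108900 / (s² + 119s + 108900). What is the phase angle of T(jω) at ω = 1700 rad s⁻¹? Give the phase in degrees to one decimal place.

∠[(j1700)² + 119(j1700) + 108900] = ∠[-2.7811e+06 + j2.023e+05] = 175.84°
∠T(j1700) = −175.84° = -175.84°

-175.8 deg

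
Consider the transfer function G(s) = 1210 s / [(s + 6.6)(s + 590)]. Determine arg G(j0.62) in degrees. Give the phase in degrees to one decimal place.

∠(j0.62) = 90.00°
∠(j0.62 + 6.6) = arctan(0.62/6.6) = 5.37°
∠(j0.62 + 590) = arctan(0.62/590) = 0.06°
∠G(j0.62) = 90.00° − (5.37° + 0.06°) = 84.57°

84.6°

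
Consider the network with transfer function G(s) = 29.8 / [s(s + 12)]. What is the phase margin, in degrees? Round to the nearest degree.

79°

Gain crossover: |G(jω)| = 1 at ω ≈ 2.43 rad/s.
∠G(j2.43) = −90° − arctan(2.43/12) ≈ -101.46°
PM = 180° + (-101.46°) = 78.54°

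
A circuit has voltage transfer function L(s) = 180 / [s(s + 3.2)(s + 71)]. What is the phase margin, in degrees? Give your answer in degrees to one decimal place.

Gain crossover: |L(jω)| = 1 at ω ≈ 0.77 rad/s.
∠L(j0.77) = −90° − arctan(0.77/3.2) − arctan(0.77/71) ≈ -104.15°
PM = 180° + (-104.15°) = 75.85°

75.8°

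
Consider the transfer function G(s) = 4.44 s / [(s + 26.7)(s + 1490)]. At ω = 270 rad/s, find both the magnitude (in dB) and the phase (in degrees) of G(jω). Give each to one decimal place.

|G| = -50.7 dB, ∠G = -4.6 deg

|j270| = 270
|j270 + 26.7| = √(270² + 26.7²) = 271.3
|j270 + 1490| = √(270² + 1490²) = 1514
|G(j270)| = 4.44 × 270 / (271.3 × 1514) = 0.0029179
20 log₁₀(0.0029179) = -50.70 dB
∠(j270) = 90.00°
∠(j270 + 26.7) = arctan(270/26.7) = 84.35°
∠(j270 + 1490) = arctan(270/1490) = 10.27°
∠G(j270) = 90.00° − (84.35° + 10.27°) = -4.62°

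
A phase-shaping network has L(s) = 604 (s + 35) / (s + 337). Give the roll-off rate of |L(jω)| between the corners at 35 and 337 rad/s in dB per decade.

In this band the factors already past their corner are: zero at 35; net slope = 20 dB/decade.

20 dB/decade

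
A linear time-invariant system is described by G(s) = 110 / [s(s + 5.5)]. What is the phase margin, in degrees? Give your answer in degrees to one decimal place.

Gain crossover: |G(jω)| = 1 at ω ≈ 9.79 rad s⁻¹.
∠G(j9.79) = −90° − arctan(9.79/5.5) ≈ -150.68°
PM = 180° + (-150.68°) = 29.32°

29.3°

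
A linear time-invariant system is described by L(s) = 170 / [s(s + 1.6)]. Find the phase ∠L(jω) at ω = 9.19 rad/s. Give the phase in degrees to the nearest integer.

∠(j9.19 + 1.6) = arctan(9.19/1.6) = 80.12°
∠(j9.19) = 90.00°
∠L(j9.19) = − (80.12° + 90.00°) = -170.12°

-170 deg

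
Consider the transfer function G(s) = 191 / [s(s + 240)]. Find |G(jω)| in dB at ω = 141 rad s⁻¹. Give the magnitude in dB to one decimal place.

-46.3 dB

|j141 + 240| = √(141² + 240²) = 278.4
|j141| = 141
|G(j141)| = 191 / (278.4 × 141) = 0.0048665
20 log₁₀(0.0048665) = -46.26 dB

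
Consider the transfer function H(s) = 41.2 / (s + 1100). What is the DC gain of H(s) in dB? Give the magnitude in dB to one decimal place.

-28.5 dB

H(0) = 41.2 / 1100 = 0.037455
20 log₁₀(0.037455) = -28.53 dB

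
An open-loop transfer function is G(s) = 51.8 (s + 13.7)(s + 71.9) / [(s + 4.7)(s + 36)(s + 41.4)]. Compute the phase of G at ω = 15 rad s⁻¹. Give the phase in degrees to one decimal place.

-55.8 deg

∠(j15 + 13.7) = arctan(15/13.7) = 47.59°
∠(j15 + 71.9) = arctan(15/71.9) = 11.78°
∠(j15 + 4.7) = arctan(15/4.7) = 72.60°
∠(j15 + 36) = arctan(15/36) = 22.62°
∠(j15 + 41.4) = arctan(15/41.4) = 19.92°
∠G(j15) = 47.59° + 11.78° − (72.60° + 22.62° + 19.92°) = -55.76°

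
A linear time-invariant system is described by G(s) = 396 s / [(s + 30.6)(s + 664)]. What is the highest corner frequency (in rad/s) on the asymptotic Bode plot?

Break frequencies occur at each pole and zero magnitude: 30.6 rad/s, 664 rad/s.
The highest is 664 rad/s.

664 rad/s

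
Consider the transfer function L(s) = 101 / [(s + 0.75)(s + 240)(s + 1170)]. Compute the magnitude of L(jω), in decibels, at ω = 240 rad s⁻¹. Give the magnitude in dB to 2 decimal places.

-119.68 dB

|j240 + 0.75| = √(240² + 0.75²) = 240
|j240 + 240| = √(240² + 240²) = 339.4
|j240 + 1170| = √(240² + 1170²) = 1194
|L(j240)| = 101 / (240 × 339.4 × 1194) = 1.0381e-06
20 log₁₀(1.0381e-06) = -119.675 dB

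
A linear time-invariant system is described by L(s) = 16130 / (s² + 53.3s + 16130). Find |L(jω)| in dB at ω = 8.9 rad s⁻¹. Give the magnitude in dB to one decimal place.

|(j8.9)² + 53.3(j8.9) + 16130| = |16051 + j474.37| = 1.606e+04
|L(j8.9)| = 16130 / 1.606e+04 = 1.0045
20 log₁₀(1.0045) = 0.04 dB

0.0 dB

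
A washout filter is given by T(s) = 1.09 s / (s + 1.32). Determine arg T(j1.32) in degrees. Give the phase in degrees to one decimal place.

45.0°

∠(j1.32) = 90.00°
∠(j1.32 + 1.32) = arctan(1.32/1.32) = 45.00°
∠T(j1.32) = 90.00° − 45.00° = 45.00°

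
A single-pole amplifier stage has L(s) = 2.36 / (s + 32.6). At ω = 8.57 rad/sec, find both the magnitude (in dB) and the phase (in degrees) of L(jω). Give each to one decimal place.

|j8.57 + 32.6| = √(8.57² + 32.6²) = 33.71
|L(j8.57)| = 2.36 / 33.71 = 0.070014
20 log₁₀(0.070014) = -23.10 dB
∠(j8.57 + 32.6) = arctan(8.57/32.6) = 14.73°
∠L(j8.57) = −14.73° = -14.73°

|L| = -23.1 dB, ∠L = -14.7°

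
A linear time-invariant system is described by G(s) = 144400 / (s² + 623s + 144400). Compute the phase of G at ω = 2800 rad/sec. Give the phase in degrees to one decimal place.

∠[(j2800)² + 623(j2800) + 144400] = ∠[-7.6956e+06 + j1.7444e+06] = 167.23°
∠G(j2800) = −167.23° = -167.23°

-167.2°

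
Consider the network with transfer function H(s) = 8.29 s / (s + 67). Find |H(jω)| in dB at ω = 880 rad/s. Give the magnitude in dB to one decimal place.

18.3 dB

|j880| = 880
|j880 + 67| = √(880² + 67²) = 882.5
|H(j880)| = 8.29 × 880 / 882.5 = 8.2661
20 log₁₀(8.2661) = 18.35 dB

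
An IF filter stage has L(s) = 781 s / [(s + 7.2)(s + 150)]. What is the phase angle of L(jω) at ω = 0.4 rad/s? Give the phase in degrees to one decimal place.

86.7°

∠(j0.4) = 90.00°
∠(j0.4 + 7.2) = arctan(0.4/7.2) = 3.18°
∠(j0.4 + 150) = arctan(0.4/150) = 0.15°
∠L(j0.4) = 90.00° − (3.18° + 0.15°) = 86.67°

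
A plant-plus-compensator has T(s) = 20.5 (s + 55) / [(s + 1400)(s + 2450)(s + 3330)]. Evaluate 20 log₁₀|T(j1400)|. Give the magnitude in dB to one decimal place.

-116.9 dB

|j1400 + 55| = √(1400² + 55²) = 1401
|j1400 + 1400| = √(1400² + 1400²) = 1980
|j1400 + 2450| = √(1400² + 2450²) = 2822
|j1400 + 3330| = √(1400² + 3330²) = 3612
|T(j1400)| = 20.5 × 1401 / (1980 × 2822 × 3612) = 1.4232e-06
20 log₁₀(1.4232e-06) = -116.93 dB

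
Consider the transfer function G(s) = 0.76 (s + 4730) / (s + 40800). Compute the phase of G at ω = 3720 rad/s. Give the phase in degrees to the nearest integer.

33 deg

∠(j3720 + 4730) = arctan(3720/4730) = 38.18°
∠(j3720 + 40800) = arctan(3720/40800) = 5.21°
∠G(j3720) = 38.18° − 5.21° = 32.97°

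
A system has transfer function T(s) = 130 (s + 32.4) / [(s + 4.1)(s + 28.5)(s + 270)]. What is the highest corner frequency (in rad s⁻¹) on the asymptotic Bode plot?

270 rad s⁻¹

Break frequencies occur at each pole and zero magnitude: 4.1 rad s⁻¹, 28.5 rad s⁻¹, 32.4 rad s⁻¹, 270 rad s⁻¹.
The highest is 270 rad s⁻¹.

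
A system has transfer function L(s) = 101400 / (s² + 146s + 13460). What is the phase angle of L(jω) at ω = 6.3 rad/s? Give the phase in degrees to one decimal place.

-3.9 deg

∠[(j6.3)² + 146(j6.3) + 13460] = ∠[13420 + j919.8] = 3.92°
∠L(j6.3) = −3.92° = -3.92°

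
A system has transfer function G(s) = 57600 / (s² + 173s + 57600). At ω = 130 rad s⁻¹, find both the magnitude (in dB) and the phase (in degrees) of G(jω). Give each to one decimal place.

|(j130)² + 173(j130) + 57600| = |40700 + j22490| = 4.65e+04
|G(j130)| = 57600 / 4.65e+04 = 1.2387
20 log₁₀(1.2387) = 1.86 dB
∠[(j130)² + 173(j130) + 57600] = ∠[40700 + j22490] = 28.92°
∠G(j130) = −28.92° = -28.92°

|G| = 1.9 dB, ∠G = -28.9°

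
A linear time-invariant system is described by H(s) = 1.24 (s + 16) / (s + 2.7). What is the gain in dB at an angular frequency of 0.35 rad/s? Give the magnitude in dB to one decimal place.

17.3 dB

|j0.35 + 16| = √(0.35² + 16²) = 16
|j0.35 + 2.7| = √(0.35² + 2.7²) = 2.723
|H(j0.35)| = 1.24 × 16 / 2.723 = 7.2889
20 log₁₀(7.2889) = 17.25 dB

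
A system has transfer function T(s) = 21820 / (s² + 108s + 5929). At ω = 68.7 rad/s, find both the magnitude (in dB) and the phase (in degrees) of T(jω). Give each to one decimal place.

|T| = 9.3 dB, ∠T = -80.7°

|(j68.7)² + 108(j68.7) + 5929| = |1209.3 + j7419.6| = 7518
|T(j68.7)| = 21820 / 7518 = 2.9026
20 log₁₀(2.9026) = 9.26 dB
∠[(j68.7)² + 108(j68.7) + 5929] = ∠[1209.3 + j7419.6] = 80.74°
∠T(j68.7) = −80.74° = -80.74°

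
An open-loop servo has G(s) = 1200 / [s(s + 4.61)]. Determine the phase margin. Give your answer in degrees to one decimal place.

7.6°

Gain crossover: |G(jω)| = 1 at ω ≈ 34.5 rad s⁻¹.
∠G(j34.5) = −90° − arctan(34.5/4.61) ≈ -172.39°
PM = 180° + (-172.39°) = 7.61°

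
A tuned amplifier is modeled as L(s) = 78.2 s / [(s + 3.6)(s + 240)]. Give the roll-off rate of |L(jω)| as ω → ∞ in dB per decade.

With 1 zero and 2 poles, the high-frequency asymptotic slope is 20 × (1 − 2) = -20 dB/decade.

-20 dB/decade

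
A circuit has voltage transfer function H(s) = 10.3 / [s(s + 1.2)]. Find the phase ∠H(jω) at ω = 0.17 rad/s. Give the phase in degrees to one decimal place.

∠(j0.17 + 1.2) = arctan(0.17/1.2) = 8.06°
∠(j0.17) = 90.00°
∠H(j0.17) = − (8.06° + 90.00°) = -98.06°

-98.1°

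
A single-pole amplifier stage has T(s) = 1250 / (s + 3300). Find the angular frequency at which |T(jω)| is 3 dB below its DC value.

For a single-pole low-pass, the −3 dB point is at the pole: ω = 3300 rad/s.

3300 rad/s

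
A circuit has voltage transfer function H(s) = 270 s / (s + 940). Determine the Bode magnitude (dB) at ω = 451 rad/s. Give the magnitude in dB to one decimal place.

|j451| = 451
|j451 + 940| = √(451² + 940²) = 1043
|H(j451)| = 270 × 451 / 1043 = 116.8
20 log₁₀(116.8) = 41.35 dB

41.3 dB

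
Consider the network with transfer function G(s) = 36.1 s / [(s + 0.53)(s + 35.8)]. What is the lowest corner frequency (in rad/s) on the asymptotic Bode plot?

Break frequencies occur at each pole and zero magnitude: 0.53 rad/s, 35.8 rad/s.
The lowest is 0.53 rad/s.

0.53 rad/s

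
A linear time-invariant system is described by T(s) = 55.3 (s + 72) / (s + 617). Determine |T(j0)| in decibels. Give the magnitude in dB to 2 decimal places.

16.20 dB

T(0) = 55.3 × 72 / 617 = 6.4532
20 log₁₀(6.4532) = 16.195 dB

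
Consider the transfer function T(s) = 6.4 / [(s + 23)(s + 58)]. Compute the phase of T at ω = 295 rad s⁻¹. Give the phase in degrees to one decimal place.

∠(j295 + 23) = arctan(295/23) = 85.54°
∠(j295 + 58) = arctan(295/58) = 78.88°
∠T(j295) = − (85.54° + 78.88°) = -164.42°

-164.4°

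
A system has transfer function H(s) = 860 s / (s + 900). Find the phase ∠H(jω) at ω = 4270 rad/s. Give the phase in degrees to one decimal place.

∠(j4270) = 90.00°
∠(j4270 + 900) = arctan(4270/900) = 78.10°
∠H(j4270) = 90.00° − 78.10° = 11.90°

11.9°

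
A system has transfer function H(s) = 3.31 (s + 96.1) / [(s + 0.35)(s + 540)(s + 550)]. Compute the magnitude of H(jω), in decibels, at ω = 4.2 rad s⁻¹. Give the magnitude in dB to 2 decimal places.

|j4.2 + 96.1| = √(4.2² + 96.1²) = 96.19
|j4.2 + 0.35| = √(4.2² + 0.35²) = 4.215
|j4.2 + 540| = √(4.2² + 540²) = 540
|j4.2 + 550| = √(4.2² + 550²) = 550
|H(j4.2)| = 3.31 × 96.19 / (4.215 × 540 × 550) = 0.00025435
20 log₁₀(0.00025435) = -71.891 dB

-71.89 dB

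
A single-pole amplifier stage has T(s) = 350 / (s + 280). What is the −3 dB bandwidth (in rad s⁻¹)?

For a single-pole low-pass, the −3 dB point is at the pole: ω = 280 rad s⁻¹.

280 rad s⁻¹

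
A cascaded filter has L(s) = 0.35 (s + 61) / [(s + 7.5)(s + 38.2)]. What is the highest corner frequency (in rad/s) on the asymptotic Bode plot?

Break frequencies occur at each pole and zero magnitude: 7.5 rad/s, 38.2 rad/s, 61 rad/s.
The highest is 61 rad/s.

61 rad/s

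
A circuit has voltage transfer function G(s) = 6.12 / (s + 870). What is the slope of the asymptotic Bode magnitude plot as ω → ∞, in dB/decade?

-20 dB/decade

With 0 zeros and 1 pole, the high-frequency asymptotic slope is 20 × (0 − 1) = -20 dB/decade.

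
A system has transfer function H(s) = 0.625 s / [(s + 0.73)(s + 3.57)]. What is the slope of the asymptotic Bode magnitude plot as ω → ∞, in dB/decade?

-20 dB/decade

With 1 zero and 2 poles, the high-frequency asymptotic slope is 20 × (1 − 2) = -20 dB/decade.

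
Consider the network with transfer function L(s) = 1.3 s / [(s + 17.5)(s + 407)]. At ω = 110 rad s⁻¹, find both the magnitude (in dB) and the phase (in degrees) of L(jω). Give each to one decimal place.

|L| = -50.3 dB, ∠L = -6.1°

|j110| = 110
|j110 + 17.5| = √(110² + 17.5²) = 111.4
|j110 + 407| = √(110² + 407²) = 421.6
|L(j110)| = 1.3 × 110 / (111.4 × 421.6) = 0.0030452
20 log₁₀(0.0030452) = -50.33 dB
∠(j110) = 90.00°
∠(j110 + 17.5) = arctan(110/17.5) = 80.96°
∠(j110 + 407) = arctan(110/407) = 15.12°
∠L(j110) = 90.00° − (80.96° + 15.12°) = -6.08°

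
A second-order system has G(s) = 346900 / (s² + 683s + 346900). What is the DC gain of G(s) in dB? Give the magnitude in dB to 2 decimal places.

0.00 dB

G(0) = 346900 / 346900 = 1
20 log₁₀(1) = 0.000 dB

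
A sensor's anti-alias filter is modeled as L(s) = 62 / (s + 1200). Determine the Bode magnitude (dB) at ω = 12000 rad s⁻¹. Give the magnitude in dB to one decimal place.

|j12000 + 1200| = √(12000² + 1200²) = 1.206e+04
|L(j12000)| = 62 / 1.206e+04 = 0.005141
20 log₁₀(0.005141) = -45.78 dB

-45.8 dB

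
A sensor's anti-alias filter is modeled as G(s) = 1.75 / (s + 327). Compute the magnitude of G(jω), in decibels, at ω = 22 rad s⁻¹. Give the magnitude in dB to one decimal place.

|j22 + 327| = √(22² + 327²) = 327.7
|G(j22)| = 1.75 / 327.7 = 0.0053396
20 log₁₀(0.0053396) = -45.45 dB

-45.4 dB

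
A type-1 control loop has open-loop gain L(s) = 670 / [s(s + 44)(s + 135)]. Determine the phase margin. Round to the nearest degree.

90 deg

Gain crossover: |L(jω)| = 1 at ω ≈ 0.113 rad/sec.
∠L(j0.113) = −90° − arctan(0.113/44) − arctan(0.113/135) ≈ -90.19°
PM = 180° + (-90.19°) = 89.81°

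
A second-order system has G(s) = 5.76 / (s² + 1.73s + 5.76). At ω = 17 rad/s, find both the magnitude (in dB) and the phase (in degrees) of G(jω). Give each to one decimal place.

|(j17)² + 1.73(j17) + 5.76| = |-283.24 + j29.41| = 284.8
|G(j17)| = 5.76 / 284.8 = 0.020227
20 log₁₀(0.020227) = -33.88 dB
∠[(j17)² + 1.73(j17) + 5.76] = ∠[-283.24 + j29.41] = 174.07°
∠G(j17) = −174.07° = -174.07°

|G| = -33.9 dB, ∠G = -174.1°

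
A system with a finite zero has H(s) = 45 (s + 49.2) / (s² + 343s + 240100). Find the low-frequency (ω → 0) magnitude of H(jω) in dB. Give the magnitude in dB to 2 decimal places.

-40.70 dB

H(0) = 45 × 49.2 / 240100 = 0.0092212
20 log₁₀(0.0092212) = -40.704 dB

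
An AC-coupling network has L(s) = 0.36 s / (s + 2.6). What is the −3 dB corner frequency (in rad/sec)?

For a single-pole high-pass, the −3 dB point is at the pole: ω = 2.6 rad/sec.

2.6 rad/sec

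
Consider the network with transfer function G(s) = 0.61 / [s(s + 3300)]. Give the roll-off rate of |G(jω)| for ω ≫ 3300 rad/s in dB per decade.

With 0 zeros and 2 poles, the high-frequency asymptotic slope is 20 × (0 − 2) = -40 dB/decade.

-40 dB/decade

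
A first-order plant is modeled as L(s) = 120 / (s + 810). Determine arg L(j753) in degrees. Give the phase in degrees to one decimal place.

-42.9°

∠(j753 + 810) = arctan(753/810) = 42.91°
∠L(j753) = −42.91° = -42.91°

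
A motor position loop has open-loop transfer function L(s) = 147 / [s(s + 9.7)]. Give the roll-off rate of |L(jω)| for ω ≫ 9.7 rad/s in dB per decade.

With 0 zeros and 2 poles, the high-frequency asymptotic slope is 20 × (0 − 2) = -40 dB/decade.

-40 dB/decade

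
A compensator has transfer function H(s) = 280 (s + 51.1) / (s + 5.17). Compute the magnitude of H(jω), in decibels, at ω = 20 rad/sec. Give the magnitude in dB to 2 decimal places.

57.43 dB

|j20 + 51.1| = √(20² + 51.1²) = 54.87
|j20 + 5.17| = √(20² + 5.17²) = 20.66
|H(j20)| = 280 × 54.87 / 20.66 = 743.79
20 log₁₀(743.79) = 57.429 dB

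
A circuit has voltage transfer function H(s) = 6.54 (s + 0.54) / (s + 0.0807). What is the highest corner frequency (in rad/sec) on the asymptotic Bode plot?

Break frequencies occur at each pole and zero magnitude: 0.0807 rad/sec, 0.54 rad/sec.
The highest is 0.54 rad/sec.

0.54 rad/sec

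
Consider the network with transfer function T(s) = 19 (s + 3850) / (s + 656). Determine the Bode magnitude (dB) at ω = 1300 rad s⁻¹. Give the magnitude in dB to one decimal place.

34.5 dB

|j1300 + 3850| = √(1300² + 3850²) = 4064
|j1300 + 656| = √(1300² + 656²) = 1456
|T(j1300)| = 19 × 4064 / 1456 = 53.022
20 log₁₀(53.022) = 34.49 dB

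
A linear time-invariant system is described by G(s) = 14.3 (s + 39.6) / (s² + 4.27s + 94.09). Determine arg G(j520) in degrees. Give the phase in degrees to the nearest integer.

∠(j520 + 39.6) = arctan(520/39.6) = 85.65°
∠[(j520)² + 4.27(j520) + 94.09] = ∠[-2.7031e+05 + j2220.4] = 179.53°
∠G(j520) = 85.65° − 179.53° = -93.88°

-94°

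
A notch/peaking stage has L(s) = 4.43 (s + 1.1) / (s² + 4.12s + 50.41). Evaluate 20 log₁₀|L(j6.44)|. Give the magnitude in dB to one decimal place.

|j6.44 + 1.1| = √(6.44² + 1.1²) = 6.533
|(j6.44)² + 4.12(j6.44) + 50.41| = |8.9364 + j26.533| = 28
|L(j6.44)| = 4.43 × 6.533 / 28 = 1.0338
20 log₁₀(1.0338) = 0.29 dB

0.3 dB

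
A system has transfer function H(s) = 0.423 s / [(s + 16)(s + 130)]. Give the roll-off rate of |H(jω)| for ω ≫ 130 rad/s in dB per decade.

-20 dB/decade

With 1 zero and 2 poles, the high-frequency asymptotic slope is 20 × (1 − 2) = -20 dB/decade.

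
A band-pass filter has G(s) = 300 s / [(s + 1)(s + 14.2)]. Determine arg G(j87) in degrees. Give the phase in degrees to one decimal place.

-80.1°

∠(j87) = 90.00°
∠(j87 + 1) = arctan(87/1) = 89.34°
∠(j87 + 14.2) = arctan(87/14.2) = 80.73°
∠G(j87) = 90.00° − (89.34° + 80.73°) = -80.07°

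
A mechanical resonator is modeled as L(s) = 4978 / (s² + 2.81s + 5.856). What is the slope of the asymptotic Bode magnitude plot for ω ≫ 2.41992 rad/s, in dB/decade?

-40 dB/decade

With 0 zeros and 2 poles, the high-frequency asymptotic slope is 20 × (0 − 2) = -40 dB/decade.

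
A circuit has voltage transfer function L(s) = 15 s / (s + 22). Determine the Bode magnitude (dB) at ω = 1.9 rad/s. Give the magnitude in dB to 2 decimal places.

|j1.9| = 1.9
|j1.9 + 22| = √(1.9² + 22²) = 22.08
|L(j1.9)| = 15 × 1.9 / 22.08 = 1.2907
20 log₁₀(1.2907) = 2.216 dB

2.22 dB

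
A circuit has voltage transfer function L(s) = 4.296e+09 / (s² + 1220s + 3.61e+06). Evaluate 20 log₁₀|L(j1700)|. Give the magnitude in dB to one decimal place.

65.8 dB

|(j1700)² + 1220(j1700) + 3.61e+06| = |7.2e+05 + j2.074e+06| = 2.195e+06
|L(j1700)| = 4.296e+09 / 2.195e+06 = 1956.8
20 log₁₀(1956.8) = 65.83 dB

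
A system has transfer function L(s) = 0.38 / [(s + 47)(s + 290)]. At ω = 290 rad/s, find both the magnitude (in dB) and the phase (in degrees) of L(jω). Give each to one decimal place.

|L| = -110.0 dB, ∠L = -125.8°

|j290 + 47| = √(290² + 47²) = 293.8
|j290 + 290| = √(290² + 290²) = 410.1
|L(j290)| = 0.38 / (293.8 × 410.1) = 3.1539e-06
20 log₁₀(3.1539e-06) = -110.02 dB
∠(j290 + 47) = arctan(290/47) = 80.79°
∠(j290 + 290) = arctan(290/290) = 45.00°
∠L(j290) = − (80.79° + 45.00°) = -125.79°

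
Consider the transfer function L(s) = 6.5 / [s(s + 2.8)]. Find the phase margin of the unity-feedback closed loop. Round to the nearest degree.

56 deg

Gain crossover: |L(jω)| = 1 at ω ≈ 1.92 rad s⁻¹.
∠L(j1.92) = −90° − arctan(1.92/2.8) ≈ -124.38°
PM = 180° + (-124.38°) = 55.62°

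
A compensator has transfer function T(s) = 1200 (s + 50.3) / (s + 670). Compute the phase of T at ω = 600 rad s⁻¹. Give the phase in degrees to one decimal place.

∠(j600 + 50.3) = arctan(600/50.3) = 85.21°
∠(j600 + 670) = arctan(600/670) = 41.85°
∠T(j600) = 85.21° − 41.85° = 43.36°

43.4°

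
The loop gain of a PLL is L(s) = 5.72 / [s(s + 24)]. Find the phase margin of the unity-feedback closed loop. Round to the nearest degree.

Gain crossover: |L(jω)| = 1 at ω ≈ 0.238 rad/s.
∠L(j0.238) = −90° − arctan(0.238/24) ≈ -90.57°
PM = 180° + (-90.57°) = 89.43°

89°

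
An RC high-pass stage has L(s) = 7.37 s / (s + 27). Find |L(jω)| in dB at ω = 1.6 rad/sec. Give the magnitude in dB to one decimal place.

-7.2 dB

|j1.6| = 1.6
|j1.6 + 27| = √(1.6² + 27²) = 27.05
|L(j1.6)| = 7.37 × 1.6 / 27.05 = 0.43598
20 log₁₀(0.43598) = -7.21 dB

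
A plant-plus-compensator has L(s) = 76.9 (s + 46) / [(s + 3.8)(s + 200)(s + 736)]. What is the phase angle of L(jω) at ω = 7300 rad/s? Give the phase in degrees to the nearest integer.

∠(j7300 + 46) = arctan(7300/46) = 89.64°
∠(j7300 + 3.8) = arctan(7300/3.8) = 89.97°
∠(j7300 + 200) = arctan(7300/200) = 88.43°
∠(j7300 + 736) = arctan(7300/736) = 84.24°
∠L(j7300) = 89.64° − (89.97° + 88.43° + 84.24°) = -173.00°

-173°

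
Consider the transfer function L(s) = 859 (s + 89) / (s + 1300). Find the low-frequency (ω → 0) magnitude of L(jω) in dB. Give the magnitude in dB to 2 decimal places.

L(0) = 859 × 89 / 1300 = 58.808
20 log₁₀(58.808) = 35.389 dB

35.39 dB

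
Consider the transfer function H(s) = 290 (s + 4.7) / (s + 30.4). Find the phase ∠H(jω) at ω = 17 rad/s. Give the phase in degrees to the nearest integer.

45°

∠(j17 + 4.7) = arctan(17/4.7) = 74.55°
∠(j17 + 30.4) = arctan(17/30.4) = 29.21°
∠H(j17) = 74.55° − 29.21° = 45.33°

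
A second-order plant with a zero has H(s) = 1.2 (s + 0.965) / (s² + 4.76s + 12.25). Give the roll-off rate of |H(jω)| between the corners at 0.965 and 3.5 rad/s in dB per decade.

In this band the factors already past their corner are: zero at 0.965; net slope = 20 dB/decade.

20 dB/decade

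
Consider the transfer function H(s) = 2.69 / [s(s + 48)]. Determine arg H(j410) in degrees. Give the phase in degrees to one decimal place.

-173.3 deg

∠(j410 + 48) = arctan(410/48) = 83.32°
∠(j410) = 90.00°
∠H(j410) = − (83.32° + 90.00°) = -173.32°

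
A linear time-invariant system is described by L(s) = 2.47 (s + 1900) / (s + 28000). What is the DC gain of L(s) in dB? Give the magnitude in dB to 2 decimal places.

L(0) = 2.47 × 1900 / 28000 = 0.16761
20 log₁₀(0.16761) = -15.514 dB

-15.51 dB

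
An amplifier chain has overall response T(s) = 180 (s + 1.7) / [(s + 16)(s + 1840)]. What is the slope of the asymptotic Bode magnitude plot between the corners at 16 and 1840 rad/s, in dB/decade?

In this band the factors already past their corner are: zero at 1.7, pole at 16; net slope = 0 dB/decade.

0 dB/decade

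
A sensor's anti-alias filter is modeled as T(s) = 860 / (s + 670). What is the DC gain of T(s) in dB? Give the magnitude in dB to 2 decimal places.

2.17 dB

T(0) = 860 / 670 = 1.2836
20 log₁₀(1.2836) = 2.168 dB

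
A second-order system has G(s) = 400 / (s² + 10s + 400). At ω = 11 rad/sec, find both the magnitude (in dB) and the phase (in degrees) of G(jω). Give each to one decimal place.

|G| = 2.5 dB, ∠G = -21.5°

|(j11)² + 10(j11) + 400| = |279 + j110| = 299.9
|G(j11)| = 400 / 299.9 = 1.3338
20 log₁₀(1.3338) = 2.50 dB
∠[(j11)² + 10(j11) + 400] = ∠[279 + j110] = 21.52°
∠G(j11) = −21.52° = -21.52°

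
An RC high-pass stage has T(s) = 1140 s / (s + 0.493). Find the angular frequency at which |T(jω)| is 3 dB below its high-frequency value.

0.493 rad/sec

For a single-pole high-pass, the −3 dB point is at the pole: ω = 0.493 rad/sec.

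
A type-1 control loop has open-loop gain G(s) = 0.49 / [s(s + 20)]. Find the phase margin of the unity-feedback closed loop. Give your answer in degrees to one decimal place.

89.9°

Gain crossover: |G(jω)| = 1 at ω ≈ 0.0245 rad/sec.
∠G(j0.0245) = −90° − arctan(0.0245/20) ≈ -90.07°
PM = 180° + (-90.07°) = 89.93°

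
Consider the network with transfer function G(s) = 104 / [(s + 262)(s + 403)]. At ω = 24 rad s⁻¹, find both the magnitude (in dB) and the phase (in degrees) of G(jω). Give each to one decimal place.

|j24 + 262| = √(24² + 262²) = 263.1
|j24 + 403| = √(24² + 403²) = 403.7
|G(j24)| = 104 / (263.1 × 403.7) = 0.00097914
20 log₁₀(0.00097914) = -60.18 dB
∠(j24 + 262) = arctan(24/262) = 5.23°
∠(j24 + 403) = arctan(24/403) = 3.41°
∠G(j24) = − (5.23° + 3.41°) = -8.64°

|G| = -60.2 dB, ∠G = -8.6°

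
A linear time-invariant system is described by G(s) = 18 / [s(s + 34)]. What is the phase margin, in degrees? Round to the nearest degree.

Gain crossover: |G(jω)| = 1 at ω ≈ 0.529 rad s⁻¹.
∠G(j0.529) = −90° − arctan(0.529/34) ≈ -90.89°
PM = 180° + (-90.89°) = 89.11°

89°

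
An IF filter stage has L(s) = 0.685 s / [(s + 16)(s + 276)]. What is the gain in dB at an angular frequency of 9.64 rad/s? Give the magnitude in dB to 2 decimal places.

|j9.64| = 9.64
|j9.64 + 16| = √(9.64² + 16²) = 18.68
|j9.64 + 276| = √(9.64² + 276²) = 276.2
|L(j9.64)| = 0.685 × 9.64 / (18.68 × 276.2) = 0.00128
20 log₁₀(0.00128) = -57.856 dB

-57.86 dB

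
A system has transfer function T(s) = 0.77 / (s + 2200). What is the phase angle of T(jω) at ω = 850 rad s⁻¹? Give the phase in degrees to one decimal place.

∠(j850 + 2200) = arctan(850/2200) = 21.12°
∠T(j850) = −21.12° = -21.12°

-21.1 deg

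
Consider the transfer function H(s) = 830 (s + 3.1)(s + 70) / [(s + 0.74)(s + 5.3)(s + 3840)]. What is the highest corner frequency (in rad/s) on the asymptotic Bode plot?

Break frequencies occur at each pole and zero magnitude: 0.74 rad/s, 3.1 rad/s, 5.3 rad/s, 70 rad/s, 3840 rad/s.
The highest is 3840 rad/s.

3840 rad/s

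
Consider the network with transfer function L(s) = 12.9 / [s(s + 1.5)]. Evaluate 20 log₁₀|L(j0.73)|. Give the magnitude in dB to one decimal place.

20.5 dB

|j0.73 + 1.5| = √(0.73² + 1.5²) = 1.668
|j0.73| = 0.73
|L(j0.73)| = 12.9 / (1.668 × 0.73) = 10.593
20 log₁₀(10.593) = 20.50 dB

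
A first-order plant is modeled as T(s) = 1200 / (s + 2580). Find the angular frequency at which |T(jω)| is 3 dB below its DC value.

2580 rad/s

For a single-pole low-pass, the −3 dB point is at the pole: ω = 2580 rad/s.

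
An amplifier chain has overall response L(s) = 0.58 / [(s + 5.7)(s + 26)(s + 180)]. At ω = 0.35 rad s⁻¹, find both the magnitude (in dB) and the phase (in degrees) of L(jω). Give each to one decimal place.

|L| = -93.3 dB, ∠L = -4.4°

|j0.35 + 5.7| = √(0.35² + 5.7²) = 5.711
|j0.35 + 26| = √(0.35² + 26²) = 26
|j0.35 + 180| = √(0.35² + 180²) = 180
|L(j0.35)| = 0.58 / (5.711 × 26 × 180) = 2.17e-05
20 log₁₀(2.17e-05) = -93.27 dB
∠(j0.35 + 5.7) = arctan(0.35/5.7) = 3.51°
∠(j0.35 + 26) = arctan(0.35/26) = 0.77°
∠(j0.35 + 180) = arctan(0.35/180) = 0.11°
∠L(j0.35) = − (3.51° + 0.77° + 0.11°) = -4.40°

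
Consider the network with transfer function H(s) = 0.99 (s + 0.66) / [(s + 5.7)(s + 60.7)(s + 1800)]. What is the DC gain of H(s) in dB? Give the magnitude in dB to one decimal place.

-119.6 dB

H(0) = 0.99 × 0.66 / (5.7 × 60.7 × 1800) = 1.0492e-06
20 log₁₀(1.0492e-06) = -119.58 dB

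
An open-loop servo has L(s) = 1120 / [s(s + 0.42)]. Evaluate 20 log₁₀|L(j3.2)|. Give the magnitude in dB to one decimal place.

|j3.2 + 0.42| = √(3.2² + 0.42²) = 3.227
|j3.2| = 3.2
|L(j3.2)| = 1120 / (3.227 × 3.2) = 108.44
20 log₁₀(108.44) = 40.70 dB

40.7 dB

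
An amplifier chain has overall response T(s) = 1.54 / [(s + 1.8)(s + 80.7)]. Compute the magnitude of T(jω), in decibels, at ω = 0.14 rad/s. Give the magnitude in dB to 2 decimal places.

-39.52 dB

|j0.14 + 1.8| = √(0.14² + 1.8²) = 1.805
|j0.14 + 80.7| = √(0.14² + 80.7²) = 80.7
|T(j0.14)| = 1.54 / (1.805 × 80.7) = 0.01057
20 log₁₀(0.01057) = -39.519 dB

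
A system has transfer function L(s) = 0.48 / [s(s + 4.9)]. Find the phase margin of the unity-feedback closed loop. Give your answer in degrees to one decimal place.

88.9 deg

Gain crossover: |L(jω)| = 1 at ω ≈ 0.0979 rad/s.
∠L(j0.0979) = −90° − arctan(0.0979/4.9) ≈ -91.15°
PM = 180° + (-91.15°) = 88.85°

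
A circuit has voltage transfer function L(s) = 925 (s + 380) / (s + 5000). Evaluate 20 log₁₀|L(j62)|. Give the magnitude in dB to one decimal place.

|j62 + 380| = √(62² + 380²) = 385
|j62 + 5000| = √(62² + 5000²) = 5000
|L(j62)| = 925 × 385 / 5000 = 71.224
20 log₁₀(71.224) = 37.05 dB

37.1 dB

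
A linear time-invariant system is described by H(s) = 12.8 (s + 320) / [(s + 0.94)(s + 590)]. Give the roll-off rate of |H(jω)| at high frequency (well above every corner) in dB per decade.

With 1 zero and 2 poles, the high-frequency asymptotic slope is 20 × (1 − 2) = -20 dB/decade.

-20 dB/decade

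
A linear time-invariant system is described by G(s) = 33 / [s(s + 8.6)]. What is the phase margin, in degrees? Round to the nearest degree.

68°

Gain crossover: |G(jω)| = 1 at ω ≈ 3.55 rad/sec.
∠G(j3.55) = −90° − arctan(3.55/8.6) ≈ -112.41°
PM = 180° + (-112.41°) = 67.59°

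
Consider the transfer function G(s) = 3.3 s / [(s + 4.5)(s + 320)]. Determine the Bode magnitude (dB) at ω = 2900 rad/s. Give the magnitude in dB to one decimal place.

-58.9 dB

|j2900| = 2900
|j2900 + 4.5| = √(2900² + 4.5²) = 2900
|j2900 + 320| = √(2900² + 320²) = 2918
|G(j2900)| = 3.3 × 2900 / (2900 × 2918) = 0.0011311
20 log₁₀(0.0011311) = -58.93 dB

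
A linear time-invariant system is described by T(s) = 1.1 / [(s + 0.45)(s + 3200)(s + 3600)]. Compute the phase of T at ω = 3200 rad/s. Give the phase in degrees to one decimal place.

∠(j3200 + 0.45) = arctan(3200/0.45) = 89.99°
∠(j3200 + 3200) = arctan(3200/3200) = 45.00°
∠(j3200 + 3600) = arctan(3200/3600) = 41.63°
∠T(j3200) = − (89.99° + 45.00° + 41.63°) = -176.63°

-176.6 deg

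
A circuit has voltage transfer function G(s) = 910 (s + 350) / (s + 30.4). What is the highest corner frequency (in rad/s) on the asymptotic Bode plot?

Break frequencies occur at each pole and zero magnitude: 30.4 rad/s, 350 rad/s.
The highest is 350 rad/s.

350 rad/s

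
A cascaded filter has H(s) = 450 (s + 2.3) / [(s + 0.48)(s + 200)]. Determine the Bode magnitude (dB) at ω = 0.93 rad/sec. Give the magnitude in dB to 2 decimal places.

14.54 dB

|j0.93 + 2.3| = √(0.93² + 2.3²) = 2.481
|j0.93 + 0.48| = √(0.93² + 0.48²) = 1.047
|j0.93 + 200| = √(0.93² + 200²) = 200
|H(j0.93)| = 450 × 2.481 / (1.047 × 200) = 5.3336
20 log₁₀(5.3336) = 14.540 dB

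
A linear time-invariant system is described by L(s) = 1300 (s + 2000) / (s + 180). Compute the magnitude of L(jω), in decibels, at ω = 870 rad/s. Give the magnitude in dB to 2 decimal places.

|j870 + 2000| = √(870² + 2000²) = 2181
|j870 + 180| = √(870² + 180²) = 888.4
|L(j870)| = 1300 × 2181 / 888.4 = 3191.4
20 log₁₀(3191.4) = 70.080 dB

70.08 dB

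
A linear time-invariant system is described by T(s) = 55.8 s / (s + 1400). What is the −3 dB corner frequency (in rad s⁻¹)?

For a single-pole high-pass, the −3 dB point is at the pole: ω = 1400 rad s⁻¹.

1400 rad s⁻¹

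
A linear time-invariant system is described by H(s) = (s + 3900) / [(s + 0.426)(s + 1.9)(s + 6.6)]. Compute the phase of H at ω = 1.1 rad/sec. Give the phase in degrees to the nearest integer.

-108°

∠(j1.1 + 3900) = arctan(1.1/3900) = 0.02°
∠(j1.1 + 0.426) = arctan(1.1/0.426) = 68.83°
∠(j1.1 + 1.9) = arctan(1.1/1.9) = 30.07°
∠(j1.1 + 6.6) = arctan(1.1/6.6) = 9.46°
∠H(j1.1) = 0.02° − (68.83° + 30.07° + 9.46°) = -108.34°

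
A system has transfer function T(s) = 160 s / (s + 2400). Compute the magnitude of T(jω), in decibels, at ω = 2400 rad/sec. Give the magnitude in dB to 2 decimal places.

|j2400| = 2400
|j2400 + 2400| = √(2400² + 2400²) = 3394
|T(j2400)| = 160 × 2400 / 3394 = 113.14
20 log₁₀(113.14) = 41.072 dB

41.07 dB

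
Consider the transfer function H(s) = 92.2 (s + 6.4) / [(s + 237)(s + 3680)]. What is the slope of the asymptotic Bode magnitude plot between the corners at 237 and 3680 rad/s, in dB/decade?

0 dB/decade

In this band the factors already past their corner are: zero at 6.4, pole at 237; net slope = 0 dB/decade.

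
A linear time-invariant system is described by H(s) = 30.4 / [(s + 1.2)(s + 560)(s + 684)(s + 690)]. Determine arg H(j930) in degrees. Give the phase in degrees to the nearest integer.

-256 deg

∠(j930 + 1.2) = arctan(930/1.2) = 89.93°
∠(j930 + 560) = arctan(930/560) = 58.95°
∠(j930 + 684) = arctan(930/684) = 53.67°
∠(j930 + 690) = arctan(930/690) = 53.43°
∠H(j930) = − (89.93° + 58.95° + 53.67° + 53.43°) = -255.96°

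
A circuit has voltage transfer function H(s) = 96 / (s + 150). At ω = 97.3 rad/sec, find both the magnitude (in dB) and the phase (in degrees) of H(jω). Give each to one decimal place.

|j97.3 + 150| = √(97.3² + 150²) = 178.8
|H(j97.3)| = 96 / 178.8 = 0.53693
20 log₁₀(0.53693) = -5.40 dB
∠(j97.3 + 150) = arctan(97.3/150) = 32.97°
∠H(j97.3) = −32.97° = -32.97°

|H| = -5.4 dB, ∠H = -33.0 deg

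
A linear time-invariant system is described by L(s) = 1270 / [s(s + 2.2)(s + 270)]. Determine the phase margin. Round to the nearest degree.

52°

Gain crossover: |L(jω)| = 1 at ω ≈ 1.69 rad/s.
∠L(j1.69) = −90° − arctan(1.69/2.2) − arctan(1.69/270) ≈ -127.96°
PM = 180° + (-127.96°) = 52.04°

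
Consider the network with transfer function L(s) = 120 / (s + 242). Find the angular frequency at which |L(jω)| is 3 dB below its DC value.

For a single-pole low-pass, the −3 dB point is at the pole: ω = 242 rad/s.

242 rad/s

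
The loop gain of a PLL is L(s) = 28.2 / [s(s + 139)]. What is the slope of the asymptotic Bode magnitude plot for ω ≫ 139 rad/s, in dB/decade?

-40 dB/decade

With 0 zeros and 2 poles, the high-frequency asymptotic slope is 20 × (0 − 2) = -40 dB/decade.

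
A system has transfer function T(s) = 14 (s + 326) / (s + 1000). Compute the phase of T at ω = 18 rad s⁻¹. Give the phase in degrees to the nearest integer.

∠(j18 + 326) = arctan(18/326) = 3.16°
∠(j18 + 1000) = arctan(18/1000) = 1.03°
∠T(j18) = 3.16° − 1.03° = 2.13°

2 deg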